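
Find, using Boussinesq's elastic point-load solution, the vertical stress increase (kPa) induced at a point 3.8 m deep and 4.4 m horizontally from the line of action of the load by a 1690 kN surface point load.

Δσ_z ≈ 6.67 kPa

Boussinesq vertical stress below a point load on an elastic half-space:
Δσ_z = 3P/(2πz²) · [1 + (r/z)²]^(−5/2)
r/z = 4.4/3.8 = 1.1579; [1+(r/z)²]^(−5/2) = 0.1193.
Δσ_z = 3×1690/(2π×3.8²) × 0.1193 = 55.881 × 0.1193 = 6.667 kPa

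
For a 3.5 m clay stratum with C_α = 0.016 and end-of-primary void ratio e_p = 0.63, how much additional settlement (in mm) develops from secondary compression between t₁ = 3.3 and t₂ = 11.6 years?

S_s ≈ 18.8 mm

Secondary compression: S_s = C_α·H/(1+e_p)·log₁₀(t₂/t₁)
S_s = 0.016×3.5/(1+0.63)×log₁₀(11.6/3.3)
    = 0.03436 × 0.5459 = 0.01876 m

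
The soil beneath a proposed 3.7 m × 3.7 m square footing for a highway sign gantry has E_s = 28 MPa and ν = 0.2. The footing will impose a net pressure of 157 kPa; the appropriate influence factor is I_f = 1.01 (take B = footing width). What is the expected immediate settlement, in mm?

S_e ≈ 20.1 mm

Immediate (elastic) settlement: S_e = q·B·(1−ν²)/E_s · I_f.
E_s = 28 MPa = 28000 kPa.
S_e = 157 × 3.7 × (1 − 0.2²) / 28000 × 1.01
    = 157 × 3.7 × 0.96 / 28000 × 1.01
    = 0.02012 m = 20.12 mm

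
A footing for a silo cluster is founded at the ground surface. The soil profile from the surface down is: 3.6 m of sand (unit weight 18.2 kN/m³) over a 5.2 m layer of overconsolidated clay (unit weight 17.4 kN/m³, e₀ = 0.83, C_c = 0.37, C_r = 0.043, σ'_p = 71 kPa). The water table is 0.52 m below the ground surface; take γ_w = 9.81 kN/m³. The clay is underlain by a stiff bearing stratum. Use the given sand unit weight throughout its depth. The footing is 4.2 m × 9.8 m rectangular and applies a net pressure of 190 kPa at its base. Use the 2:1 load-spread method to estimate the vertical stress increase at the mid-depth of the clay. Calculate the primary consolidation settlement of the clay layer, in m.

S_c ≈ 0.179 m

Mid-depth of clay below the ground surface: z = 3.6 + 5.2/2 = 6.2 m.
Total vertical stress at mid-clay: σ_v = 18.2×3.6 + 17.4×2.6 = 110.76 kPa.
Pore pressure: u = 9.81×(6.2 − 0.52) = 55.721 kPa.
Initial effective stress: σ'_0 = σ_v − u = 110.76 − 55.721 = 55.039 kPa.
Stress increase at mid-clay by the 2:1 spreading method:
Δσ = qBL/((B+z)(L+z)) = 190×4.2×9.8/((4.2+6.2)(9.8+6.2)) = 46.998 kPa
Final effective stress: σ'_f = 55.039 + 46.998 = 102.04 kPa.
σ'_f = 102.04 > σ'_p = 71 kPa, so the stress path crosses the preconsolidation pressure — recompression up to σ'_p, then virgin compression beyond:
S_c = H/(1+e₀)·[C_r·log₁₀(σ'_p/σ'_0) + C_c·log₁₀(σ'_f/σ'_p)]
    = 5.2/1.83 × [0.043×log₁₀(71/55.039) + 0.37×log₁₀(102.04/71)]
    = 2.8415 × [0.0047553 + 0.058279] = 0.1791 m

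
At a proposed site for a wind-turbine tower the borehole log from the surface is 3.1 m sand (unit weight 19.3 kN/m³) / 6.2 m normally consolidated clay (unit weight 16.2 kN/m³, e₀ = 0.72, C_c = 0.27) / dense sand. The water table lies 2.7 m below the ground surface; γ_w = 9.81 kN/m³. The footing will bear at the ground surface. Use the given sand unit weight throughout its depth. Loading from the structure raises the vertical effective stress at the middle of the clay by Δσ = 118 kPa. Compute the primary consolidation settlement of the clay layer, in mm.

S_c ≈ 397 mm

Mid-depth of clay below the ground surface: z = 3.1 + 6.2/2 = 6.2 m.
Total vertical stress at mid-clay: σ_v = 19.3×3.1 + 16.2×3.1 = 110.05 kPa.
Pore pressure: u = 9.81×(6.2 − 2.7) = 34.335 kPa.
Initial effective stress: σ'_0 = σ_v − u = 110.05 − 34.335 = 75.715 kPa.
Final effective stress: σ'_f = σ'_0 + Δσ = 75.715 + 118 = 193.72 kPa.
Normally consolidated clay, so the full stress increment lies on the virgin compression line:
S_c = C_c·H/(1+e₀)·log₁₀(σ'_f/σ'_0) = 0.27×6.2/(1+0.72)×log₁₀(193.72/75.715)
    = 0.97326 × 0.40799 = 0.3971 m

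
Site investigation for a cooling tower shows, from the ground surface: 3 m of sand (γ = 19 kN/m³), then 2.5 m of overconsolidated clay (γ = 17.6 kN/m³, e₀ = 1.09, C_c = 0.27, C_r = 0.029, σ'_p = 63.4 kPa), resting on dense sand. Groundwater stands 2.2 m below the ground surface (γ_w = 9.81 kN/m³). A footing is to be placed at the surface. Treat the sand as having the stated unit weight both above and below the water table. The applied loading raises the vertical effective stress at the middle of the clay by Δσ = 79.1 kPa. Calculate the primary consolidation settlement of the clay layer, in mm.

S_c ≈ 110 mm

Mid-depth of clay below the ground surface: z = 3 + 2.5/2 = 4.25 m.
Total vertical stress at mid-clay: σ_v = 19×3 + 17.6×1.25 = 79 kPa.
Pore pressure: u = 9.81×(4.25 − 2.2) = 20.11 kPa.
Initial effective stress: σ'_0 = σ_v − u = 79 − 20.11 = 58.89 kPa.
Final effective stress: σ'_f = 58.89 + 79.1 = 137.99 kPa.
σ'_f = 137.99 > σ'_p = 63.4 kPa, so the stress path crosses the preconsolidation pressure — recompression up to σ'_p, then virgin compression beyond:
S_c = H/(1+e₀)·[C_r·log₁₀(σ'_p/σ'_0) + C_c·log₁₀(σ'_f/σ'_p)]
    = 2.5/2.09 × [0.029×log₁₀(63.4/58.89) + 0.27×log₁₀(137.99/63.4)]
    = 1.1962 × [0.00092938 + 0.091195] = 0.1102 m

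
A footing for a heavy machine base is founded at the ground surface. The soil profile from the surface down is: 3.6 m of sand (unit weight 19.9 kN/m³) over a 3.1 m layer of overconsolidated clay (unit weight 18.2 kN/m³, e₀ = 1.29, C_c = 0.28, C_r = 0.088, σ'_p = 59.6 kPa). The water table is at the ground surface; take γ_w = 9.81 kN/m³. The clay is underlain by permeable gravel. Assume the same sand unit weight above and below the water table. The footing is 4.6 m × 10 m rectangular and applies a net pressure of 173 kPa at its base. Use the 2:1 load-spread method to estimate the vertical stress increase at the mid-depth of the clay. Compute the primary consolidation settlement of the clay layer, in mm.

Mid-depth of clay below the ground surface: z = 3.6 + 3.1/2 = 5.15 m.
Total vertical stress at mid-clay: σ_v = 19.9×3.6 + 18.2×1.55 = 99.85 kPa.
Pore pressure: u = 9.81×(5.15 − 0) = 50.522 kPa.
Initial effective stress: σ'_0 = σ_v − u = 99.85 − 50.522 = 49.328 kPa.
Stress increase at mid-clay by the 2:1 spreading method:
Δσ = qBL/((B+z)(L+z)) = 173×4.6×10/((4.6+5.15)(10+5.15)) = 53.875 kPa
Final effective stress: σ'_f = 49.328 + 53.875 = 103.2 kPa.
σ'_f = 103.2 > σ'_p = 59.6 kPa, so the stress path crosses the preconsolidation pressure — recompression up to σ'_p, then virgin compression beyond:
S_c = H/(1+e₀)·[C_r·log₁₀(σ'_p/σ'_0) + C_c·log₁₀(σ'_f/σ'_p)]
    = 3.1/2.29 × [0.088×log₁₀(59.6/49.328) + 0.28×log₁₀(103.2/59.6)]
    = 1.3537 × [0.0072294 + 0.066761] = 0.1002 m

S_c ≈ 100 mm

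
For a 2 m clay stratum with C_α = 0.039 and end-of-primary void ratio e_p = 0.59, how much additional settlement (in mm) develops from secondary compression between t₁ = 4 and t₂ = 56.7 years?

Secondary compression: S_s = C_α·H/(1+e_p)·log₁₀(t₂/t₁)
S_s = 0.039×2/(1+0.59)×log₁₀(56.7/4)
    = 0.04906 × 1.152 = 0.05649 m

S_s ≈ 56.5 mm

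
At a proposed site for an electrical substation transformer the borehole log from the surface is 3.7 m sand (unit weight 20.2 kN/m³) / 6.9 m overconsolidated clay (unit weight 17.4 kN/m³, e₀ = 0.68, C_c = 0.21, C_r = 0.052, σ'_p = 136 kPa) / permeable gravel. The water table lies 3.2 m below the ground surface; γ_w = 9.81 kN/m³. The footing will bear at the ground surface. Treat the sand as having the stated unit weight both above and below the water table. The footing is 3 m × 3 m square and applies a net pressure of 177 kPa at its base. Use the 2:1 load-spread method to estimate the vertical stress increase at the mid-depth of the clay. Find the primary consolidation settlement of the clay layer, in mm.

S_c ≈ 13.8 mm

Mid-depth of clay below the ground surface: z = 3.7 + 6.9/2 = 7.15 m.
Total vertical stress at mid-clay: σ_v = 20.2×3.7 + 17.4×3.45 = 134.77 kPa.
Pore pressure: u = 9.81×(7.15 − 3.2) = 38.75 kPa.
Initial effective stress: σ'_0 = σ_v − u = 134.77 − 38.75 = 96.02 kPa.
Stress increase at mid-clay by the 2:1 spreading method:
Δσ = qBL/((B+z)(L+z)) = 177×3×3/((3+7.15)(3+7.15)) = 15.463 kPa
Final effective stress: σ'_f = 96.02 + 15.463 = 111.48 kPa.
σ'_f = 111.48 ≤ σ'_p = 136 kPa, so the clay remains overconsolidated and only the recompression index applies:
S_c = C_r·H/(1+e₀)·log₁₀(σ'_f/σ'_0) = 0.052×6.9/1.68×log₁₀(111.48/96.02)
    = 0.21357 × 0.064835 = 0.01385 m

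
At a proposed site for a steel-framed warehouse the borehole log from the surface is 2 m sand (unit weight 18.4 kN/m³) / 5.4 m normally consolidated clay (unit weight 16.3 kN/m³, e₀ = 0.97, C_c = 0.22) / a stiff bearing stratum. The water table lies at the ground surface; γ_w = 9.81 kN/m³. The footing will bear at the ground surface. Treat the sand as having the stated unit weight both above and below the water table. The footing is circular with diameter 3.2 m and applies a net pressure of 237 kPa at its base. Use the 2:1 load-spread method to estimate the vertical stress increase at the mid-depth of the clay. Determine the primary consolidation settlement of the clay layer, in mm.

Mid-depth of clay below the ground surface: z = 2 + 5.4/2 = 4.7 m.
Total vertical stress at mid-clay: σ_v = 18.4×2 + 16.3×2.7 = 80.81 kPa.
Pore pressure: u = 9.81×(4.7 − 0) = 46.107 kPa.
Initial effective stress: σ'_0 = σ_v − u = 80.81 − 46.107 = 34.703 kPa.
Stress increase at mid-clay by the 2:1 spreading method:
Δσ ≈ qD²/(D+z)² = 237×3.2²/(3.2+4.7)² = 38.886 kPa
Final effective stress: σ'_f = σ'_0 + Δσ = 34.703 + 38.886 = 73.589 kPa.
Normally consolidated clay, so the full stress increment lies on the virgin compression line:
S_c = C_c·H/(1+e₀)·log₁₀(σ'_f/σ'_0) = 0.22×5.4/(1+0.97)×log₁₀(73.589/34.703)
    = 0.60305 × 0.32645 = 0.1969 m

S_c ≈ 197 mm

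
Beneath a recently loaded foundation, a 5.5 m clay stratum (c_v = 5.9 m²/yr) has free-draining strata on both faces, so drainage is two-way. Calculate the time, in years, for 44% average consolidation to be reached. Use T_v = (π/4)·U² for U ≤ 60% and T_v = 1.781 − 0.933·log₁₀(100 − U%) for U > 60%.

Drainage path length: H_d = H/2 = 2.75 m (double drainage).
U ≤ 60%: T_v = (π/4)·U² = (π/4)×0.44² = 0.15205.
t = T_v·H_d²/c_v = 0.15205×2.75²/5.9 = 0.1949 years.

t ≈ 0.195 years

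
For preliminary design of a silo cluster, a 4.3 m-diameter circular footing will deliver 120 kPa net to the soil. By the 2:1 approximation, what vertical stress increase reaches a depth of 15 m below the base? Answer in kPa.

Δσ_z ≈ 5.96 kPa

By the 2:1 method the load spreads at 1 horizontal : 2 vertical, so at depth z the loaded area has grown by z in each plan dimension:
Δσ ≈ qD²/(D+z)² = 120×4.3²/(4.3+15)² = 5.9567 kPa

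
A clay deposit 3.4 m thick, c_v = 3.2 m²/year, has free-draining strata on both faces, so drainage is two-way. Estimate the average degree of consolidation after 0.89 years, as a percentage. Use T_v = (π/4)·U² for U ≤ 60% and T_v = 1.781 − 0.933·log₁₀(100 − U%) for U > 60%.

U ≈ 92.9 %

Drainage path length: H_d = H/2 = 1.7 m (double drainage).
T_v = c_v·t/H_d² = 3.2×0.89/1.7² = 0.98547.
T_v = 0.98547 corresponds to the U > 60% branch:
U = 1 − 10^((1.781 − T_v)/0.933)/100 = 0.9288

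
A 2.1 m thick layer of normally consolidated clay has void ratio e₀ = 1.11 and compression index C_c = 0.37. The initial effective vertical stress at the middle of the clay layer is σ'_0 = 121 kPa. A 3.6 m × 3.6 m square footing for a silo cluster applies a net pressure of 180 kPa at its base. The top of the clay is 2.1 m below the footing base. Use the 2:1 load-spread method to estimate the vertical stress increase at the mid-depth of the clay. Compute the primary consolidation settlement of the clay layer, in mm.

S_c ≈ 56.4 mm

Mid-depth of clay below the footing base: z = 2.1 + 2.1/2 = 3.15 m.
Stress increase at mid-clay by the 2:1 spreading method:
Δσ = qBL/((B+z)(L+z)) = 180×3.6×3.6/((3.6+3.15)(3.6+3.15)) = 51.2 kPa
Final effective stress: σ'_f = σ'_0 + Δσ = 121 + 51.2 = 172.2 kPa.
Normally consolidated clay, so the full stress increment lies on the virgin compression line:
S_c = C_c·H/(1+e₀)·log₁₀(σ'_f/σ'_0) = 0.37×2.1/(1+1.11)×log₁₀(172.2/121)
    = 0.36825 × 0.15325 = 0.05643 m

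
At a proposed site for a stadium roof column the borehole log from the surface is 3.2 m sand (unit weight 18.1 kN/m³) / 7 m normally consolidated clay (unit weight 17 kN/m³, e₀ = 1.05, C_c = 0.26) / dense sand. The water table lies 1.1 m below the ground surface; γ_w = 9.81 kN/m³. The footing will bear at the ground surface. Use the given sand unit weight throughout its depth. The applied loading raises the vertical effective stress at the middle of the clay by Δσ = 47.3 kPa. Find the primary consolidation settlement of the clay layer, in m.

S_c ≈ 0.217 m

Mid-depth of clay below the ground surface: z = 3.2 + 7/2 = 6.7 m.
Total vertical stress at mid-clay: σ_v = 18.1×3.2 + 17×3.5 = 117.42 kPa.
Pore pressure: u = 9.81×(6.7 − 1.1) = 54.936 kPa.
Initial effective stress: σ'_0 = σ_v − u = 117.42 − 54.936 = 62.484 kPa.
Final effective stress: σ'_f = σ'_0 + Δσ = 62.484 + 47.3 = 109.78 kPa.
Normally consolidated clay, so the full stress increment lies on the virgin compression line:
S_c = C_c·H/(1+e₀)·log₁₀(σ'_f/σ'_0) = 0.26×7/(1+1.05)×log₁₀(109.78/62.484)
    = 0.8878 × 0.24475 = 0.2173 m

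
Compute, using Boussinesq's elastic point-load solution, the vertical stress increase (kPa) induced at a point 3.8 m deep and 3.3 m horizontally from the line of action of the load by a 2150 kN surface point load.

Δσ_z ≈ 17.4 kPa

Boussinesq vertical stress below a point load on an elastic half-space:
Δσ_z = 3P/(2πz²) · [1 + (r/z)²]^(−5/2)
r/z = 3.3/3.8 = 0.86842; [1+(r/z)²]^(−5/2) = 0.24537.
Δσ_z = 3×2150/(2π×3.8²) × 0.24537 = 71.091 × 0.24537 = 17.44 kPa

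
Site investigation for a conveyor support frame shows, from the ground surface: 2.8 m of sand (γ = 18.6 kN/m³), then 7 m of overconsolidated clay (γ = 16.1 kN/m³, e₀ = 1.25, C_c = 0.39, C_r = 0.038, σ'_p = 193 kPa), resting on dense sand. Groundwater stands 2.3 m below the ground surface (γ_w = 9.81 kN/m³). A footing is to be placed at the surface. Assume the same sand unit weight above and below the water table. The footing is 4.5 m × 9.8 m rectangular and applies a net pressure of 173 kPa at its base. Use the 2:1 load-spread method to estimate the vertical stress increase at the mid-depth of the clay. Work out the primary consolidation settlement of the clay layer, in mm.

Mid-depth of clay below the ground surface: z = 2.8 + 7/2 = 6.3 m.
Total vertical stress at mid-clay: σ_v = 18.6×2.8 + 16.1×3.5 = 108.43 kPa.
Pore pressure: u = 9.81×(6.3 − 2.3) = 39.24 kPa.
Initial effective stress: σ'_0 = σ_v − u = 108.43 − 39.24 = 69.19 kPa.
Stress increase at mid-clay by the 2:1 spreading method:
Δσ = qBL/((B+z)(L+z)) = 173×4.5×9.8/((4.5+6.3)(9.8+6.3)) = 43.877 kPa
Final effective stress: σ'_f = 69.19 + 43.877 = 113.07 kPa.
σ'_f = 113.07 ≤ σ'_p = 193 kPa, so the clay remains overconsolidated and only the recompression index applies:
S_c = C_r·H/(1+e₀)·log₁₀(σ'_f/σ'_0) = 0.038×7/2.25×log₁₀(113.07/69.19)
    = 0.11822 × 0.2133 = 0.02522 m

S_c ≈ 25.2 mm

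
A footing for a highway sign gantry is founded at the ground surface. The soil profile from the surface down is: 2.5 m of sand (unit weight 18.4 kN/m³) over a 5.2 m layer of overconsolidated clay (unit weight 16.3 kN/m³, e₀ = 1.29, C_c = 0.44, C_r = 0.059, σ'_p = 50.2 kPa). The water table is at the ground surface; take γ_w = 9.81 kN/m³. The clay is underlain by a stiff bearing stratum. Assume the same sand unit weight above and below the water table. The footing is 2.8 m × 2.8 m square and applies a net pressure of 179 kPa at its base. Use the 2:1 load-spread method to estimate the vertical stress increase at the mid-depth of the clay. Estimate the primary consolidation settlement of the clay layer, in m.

S_c ≈ 0.099 m

Mid-depth of clay below the ground surface: z = 2.5 + 5.2/2 = 5.1 m.
Total vertical stress at mid-clay: σ_v = 18.4×2.5 + 16.3×2.6 = 88.38 kPa.
Pore pressure: u = 9.81×(5.1 − 0) = 50.031 kPa.
Initial effective stress: σ'_0 = σ_v − u = 88.38 − 50.031 = 38.349 kPa.
Stress increase at mid-clay by the 2:1 spreading method:
Δσ = qBL/((B+z)(L+z)) = 179×2.8×2.8/((2.8+5.1)(2.8+5.1)) = 22.486 kPa
Final effective stress: σ'_f = 38.349 + 22.486 = 60.835 kPa.
σ'_f = 60.835 > σ'_p = 50.2 kPa, so the stress path crosses the preconsolidation pressure — recompression up to σ'_p, then virgin compression beyond:
S_c = H/(1+e₀)·[C_r·log₁₀(σ'_p/σ'_0) + C_c·log₁₀(σ'_f/σ'_p)]
    = 5.2/2.29 × [0.059×log₁₀(50.2/38.349) + 0.44×log₁₀(60.835/50.2)]
    = 2.2707 × [0.0069 + 0.036718] = 0.09904 m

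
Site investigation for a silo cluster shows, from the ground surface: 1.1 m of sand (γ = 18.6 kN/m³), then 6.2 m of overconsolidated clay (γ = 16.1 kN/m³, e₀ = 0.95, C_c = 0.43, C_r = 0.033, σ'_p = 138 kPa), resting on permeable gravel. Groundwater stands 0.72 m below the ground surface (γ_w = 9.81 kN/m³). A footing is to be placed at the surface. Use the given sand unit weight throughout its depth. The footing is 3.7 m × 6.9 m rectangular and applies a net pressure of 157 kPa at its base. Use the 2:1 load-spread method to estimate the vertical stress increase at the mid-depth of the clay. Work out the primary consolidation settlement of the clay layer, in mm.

Mid-depth of clay below the ground surface: z = 1.1 + 6.2/2 = 4.2 m.
Total vertical stress at mid-clay: σ_v = 18.6×1.1 + 16.1×3.1 = 70.37 kPa.
Pore pressure: u = 9.81×(4.2 − 0.72) = 34.139 kPa.
Initial effective stress: σ'_0 = σ_v − u = 70.37 − 34.139 = 36.231 kPa.
Stress increase at mid-clay by the 2:1 spreading method:
Δσ = qBL/((B+z)(L+z)) = 157×3.7×6.9/((3.7+4.2)(6.9+4.2)) = 45.709 kPa
Final effective stress: σ'_f = 36.231 + 45.709 = 81.94 kPa.
σ'_f = 81.94 ≤ σ'_p = 138 kPa, so the clay remains overconsolidated and only the recompression index applies:
S_c = C_r·H/(1+e₀)·log₁₀(σ'_f/σ'_0) = 0.033×6.2/1.95×log₁₀(81.94/36.231)
    = 0.10492 × 0.35442 = 0.03719 m

S_c ≈ 37.2 mm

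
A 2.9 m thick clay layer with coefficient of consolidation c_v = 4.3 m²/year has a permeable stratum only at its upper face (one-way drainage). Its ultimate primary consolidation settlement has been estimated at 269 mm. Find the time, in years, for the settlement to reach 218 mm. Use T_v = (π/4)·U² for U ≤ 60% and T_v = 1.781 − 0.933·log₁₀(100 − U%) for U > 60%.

Drainage path length: H_d = H = 2.9 m (single drainage).
U = S(t)/S_ult = 218/269 = 0.8104.
U > 60%: T_v = 1.781 − 0.933·log₁₀(100 − 81.041) = 0.5888.
t = T_v·H_d²/c_v = 0.5888×2.9²/4.3 = 1.152 years.

t ≈ 1.15 years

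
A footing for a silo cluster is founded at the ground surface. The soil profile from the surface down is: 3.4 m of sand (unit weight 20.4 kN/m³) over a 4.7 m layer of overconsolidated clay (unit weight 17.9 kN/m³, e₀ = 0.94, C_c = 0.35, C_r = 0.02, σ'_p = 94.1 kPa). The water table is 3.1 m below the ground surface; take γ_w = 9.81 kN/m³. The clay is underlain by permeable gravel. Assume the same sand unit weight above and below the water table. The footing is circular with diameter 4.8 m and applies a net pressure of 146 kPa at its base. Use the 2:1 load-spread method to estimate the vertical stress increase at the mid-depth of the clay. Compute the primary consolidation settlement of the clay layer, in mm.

S_c ≈ 78 mm

Mid-depth of clay below the ground surface: z = 3.4 + 4.7/2 = 5.75 m.
Total vertical stress at mid-clay: σ_v = 20.4×3.4 + 17.9×2.35 = 111.42 kPa.
Pore pressure: u = 9.81×(5.75 − 3.1) = 25.997 kPa.
Initial effective stress: σ'_0 = σ_v − u = 111.42 − 25.997 = 85.423 kPa.
Stress increase at mid-clay by the 2:1 spreading method:
Δσ ≈ qD²/(D+z)² = 146×4.8²/(4.8+5.75)² = 30.223 kPa
Final effective stress: σ'_f = 85.423 + 30.223 = 115.65 kPa.
σ'_f = 115.65 > σ'_p = 94.1 kPa, so the stress path crosses the preconsolidation pressure — recompression up to σ'_p, then virgin compression beyond:
S_c = H/(1+e₀)·[C_r·log₁₀(σ'_p/σ'_0) + C_c·log₁₀(σ'_f/σ'_p)]
    = 4.7/1.94 × [0.02×log₁₀(94.1/85.423) + 0.35×log₁₀(115.65/94.1)]
    = 2.4227 × [0.0008403 + 0.031345] = 0.07798 m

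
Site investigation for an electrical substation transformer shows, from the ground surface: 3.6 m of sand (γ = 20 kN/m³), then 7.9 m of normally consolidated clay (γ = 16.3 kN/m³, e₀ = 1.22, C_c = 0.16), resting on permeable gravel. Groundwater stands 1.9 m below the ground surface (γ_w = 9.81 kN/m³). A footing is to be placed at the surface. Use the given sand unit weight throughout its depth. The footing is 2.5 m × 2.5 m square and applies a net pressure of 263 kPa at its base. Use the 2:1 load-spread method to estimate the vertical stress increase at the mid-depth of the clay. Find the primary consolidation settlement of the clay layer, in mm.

Mid-depth of clay below the ground surface: z = 3.6 + 7.9/2 = 7.55 m.
Total vertical stress at mid-clay: σ_v = 20×3.6 + 16.3×3.95 = 136.38 kPa.
Pore pressure: u = 9.81×(7.55 − 1.9) = 55.427 kPa.
Initial effective stress: σ'_0 = σ_v − u = 136.38 − 55.427 = 80.953 kPa.
Stress increase at mid-clay by the 2:1 spreading method:
Δσ = qBL/((B+z)(L+z)) = 263×2.5×2.5/((2.5+7.55)(2.5+7.55)) = 16.274 kPa
Final effective stress: σ'_f = σ'_0 + Δσ = 80.953 + 16.274 = 97.227 kPa.
Normally consolidated clay, so the full stress increment lies on the virgin compression line:
S_c = C_c·H/(1+e₀)·log₁₀(σ'_f/σ'_0) = 0.16×7.9/(1+1.22)×log₁₀(97.227/80.953)
    = 0.56937 × 0.079554 = 0.0453 m

S_c ≈ 45.3 mm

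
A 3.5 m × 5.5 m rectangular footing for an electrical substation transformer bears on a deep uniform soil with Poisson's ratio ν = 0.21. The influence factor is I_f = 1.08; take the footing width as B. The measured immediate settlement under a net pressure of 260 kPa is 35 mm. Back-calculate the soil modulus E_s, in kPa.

E_s ≈ 26800 kPa

S_e = q·B·(1−ν²)/E_s · I_f  ⇒  E_s = q·B·(1−ν²)·I_f / S_e.
E_s = 260 × 3.5 × 0.9559 × 1.08 / 0.035 = 26840 kPa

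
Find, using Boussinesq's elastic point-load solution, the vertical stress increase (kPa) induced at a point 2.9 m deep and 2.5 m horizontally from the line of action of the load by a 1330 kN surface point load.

Δσ_z ≈ 18.8 kPa

Boussinesq vertical stress below a point load on an elastic half-space:
Δσ_z = 3P/(2πz²) · [1 + (r/z)²]^(−5/2)
r/z = 2.5/2.9 = 0.86207; [1+(r/z)²]^(−5/2) = 0.24926.
Δσ_z = 3×1330/(2π×2.9²) × 0.24926 = 75.509 × 0.24926 = 18.82 kPa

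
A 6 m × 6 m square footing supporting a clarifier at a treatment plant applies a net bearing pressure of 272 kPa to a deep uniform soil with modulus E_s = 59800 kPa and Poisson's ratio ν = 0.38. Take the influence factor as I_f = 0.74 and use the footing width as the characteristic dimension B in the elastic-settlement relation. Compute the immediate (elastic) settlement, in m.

S_e ≈ 0.0173 m

Immediate (elastic) settlement: S_e = q·B·(1−ν²)/E_s · I_f.
S_e = 272 × 6 × (1 − 0.38²) / 59800 × 0.74
    = 272 × 6 × 0.8556 / 59800 × 0.74
    = 0.01728 m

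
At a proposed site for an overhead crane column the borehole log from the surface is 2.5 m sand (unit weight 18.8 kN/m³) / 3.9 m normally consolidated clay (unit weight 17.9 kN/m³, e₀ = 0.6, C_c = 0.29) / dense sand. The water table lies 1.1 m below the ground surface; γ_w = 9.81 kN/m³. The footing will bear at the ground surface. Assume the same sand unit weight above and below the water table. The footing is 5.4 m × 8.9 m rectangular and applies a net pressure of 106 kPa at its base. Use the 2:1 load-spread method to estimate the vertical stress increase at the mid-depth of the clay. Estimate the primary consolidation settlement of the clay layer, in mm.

Mid-depth of clay below the ground surface: z = 2.5 + 3.9/2 = 4.45 m.
Total vertical stress at mid-clay: σ_v = 18.8×2.5 + 17.9×1.95 = 81.905 kPa.
Pore pressure: u = 9.81×(4.45 − 1.1) = 32.864 kPa.
Initial effective stress: σ'_0 = σ_v − u = 81.905 − 32.864 = 49.041 kPa.
Stress increase at mid-clay by the 2:1 spreading method:
Δσ = qBL/((B+z)(L+z)) = 106×5.4×8.9/((5.4+4.45)(8.9+4.45)) = 38.741 kPa
Final effective stress: σ'_f = σ'_0 + Δσ = 49.041 + 38.741 = 87.782 kPa.
Normally consolidated clay, so the full stress increment lies on the virgin compression line:
S_c = C_c·H/(1+e₀)·log₁₀(σ'_f/σ'_0) = 0.29×3.9/(1+0.6)×log₁₀(87.782/49.041)
    = 0.70687 × 0.25285 = 0.1787 m

S_c ≈ 179 mm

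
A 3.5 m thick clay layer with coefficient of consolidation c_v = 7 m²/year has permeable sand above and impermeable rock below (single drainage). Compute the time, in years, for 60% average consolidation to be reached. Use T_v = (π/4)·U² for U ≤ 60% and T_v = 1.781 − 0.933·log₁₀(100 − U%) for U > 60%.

t ≈ 0.495 years

Drainage path length: H_d = H = 3.5 m (single drainage).
U ≤ 60%: T_v = (π/4)·U² = (π/4)×0.6² = 0.28274.
t = T_v·H_d²/c_v = 0.28274×3.5²/7 = 0.4948 years.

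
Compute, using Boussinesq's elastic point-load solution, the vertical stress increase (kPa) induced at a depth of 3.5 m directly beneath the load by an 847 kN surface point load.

Δσ_z ≈ 33 kPa

Boussinesq vertical stress below a point load on an elastic half-space:
Δσ_z = 3P/(2πz²) · [1 + (r/z)²]^(−5/2)
r/z = 0/3.5 = 0; [1+(r/z)²]^(−5/2) = 1.
Δσ_z = 3×847/(2π×3.5²) × 1 = 33.013 × 1 = 33.01 kPa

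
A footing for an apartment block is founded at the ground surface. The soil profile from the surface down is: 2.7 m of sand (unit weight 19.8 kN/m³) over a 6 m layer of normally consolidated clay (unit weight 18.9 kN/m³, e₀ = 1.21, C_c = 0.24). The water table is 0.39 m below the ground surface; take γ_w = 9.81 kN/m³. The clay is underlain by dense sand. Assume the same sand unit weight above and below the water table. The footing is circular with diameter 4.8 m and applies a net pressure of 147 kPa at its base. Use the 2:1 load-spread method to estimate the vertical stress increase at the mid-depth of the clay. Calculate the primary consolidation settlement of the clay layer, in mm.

S_c ≈ 120 mm

Mid-depth of clay below the ground surface: z = 2.7 + 6/2 = 5.7 m.
Total vertical stress at mid-clay: σ_v = 19.8×2.7 + 18.9×3 = 110.16 kPa.
Pore pressure: u = 9.81×(5.7 − 0.39) = 52.091 kPa.
Initial effective stress: σ'_0 = σ_v − u = 110.16 − 52.091 = 58.069 kPa.
Stress increase at mid-clay by the 2:1 spreading method:
Δσ ≈ qD²/(D+z)² = 147×4.8²/(4.8+5.7)² = 30.72 kPa
Final effective stress: σ'_f = σ'_0 + Δσ = 58.069 + 30.72 = 88.789 kPa.
Normally consolidated clay, so the full stress increment lies on the virgin compression line:
S_c = C_c·H/(1+e₀)·log₁₀(σ'_f/σ'_0) = 0.24×6/(1+1.21)×log₁₀(88.789/58.069)
    = 0.65158 × 0.18441 = 0.1202 m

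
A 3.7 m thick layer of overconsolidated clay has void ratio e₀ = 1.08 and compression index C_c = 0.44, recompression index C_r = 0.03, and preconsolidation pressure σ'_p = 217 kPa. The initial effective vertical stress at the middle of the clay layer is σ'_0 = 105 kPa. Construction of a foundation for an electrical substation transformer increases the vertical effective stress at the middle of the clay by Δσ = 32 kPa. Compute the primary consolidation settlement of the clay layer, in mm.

Final effective stress: σ'_f = 105 + 32 = 137 kPa.
σ'_f = 137 ≤ σ'_p = 217 kPa, so the clay remains overconsolidated and only the recompression index applies:
S_c = C_r·H/(1+e₀)·log₁₀(σ'_f/σ'_0) = 0.03×3.7/2.08×log₁₀(137/105)
    = 0.053364 × 0.11553 = 0.006165 m

S_c ≈ 6.17 mm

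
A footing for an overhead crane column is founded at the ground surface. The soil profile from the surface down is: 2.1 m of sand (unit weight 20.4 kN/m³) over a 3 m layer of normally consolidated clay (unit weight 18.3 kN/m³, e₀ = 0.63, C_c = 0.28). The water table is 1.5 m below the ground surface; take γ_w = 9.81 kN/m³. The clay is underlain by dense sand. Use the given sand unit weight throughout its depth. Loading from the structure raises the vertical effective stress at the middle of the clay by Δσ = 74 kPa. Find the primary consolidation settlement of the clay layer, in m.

Mid-depth of clay below the ground surface: z = 2.1 + 3/2 = 3.6 m.
Total vertical stress at mid-clay: σ_v = 20.4×2.1 + 18.3×1.5 = 70.29 kPa.
Pore pressure: u = 9.81×(3.6 − 1.5) = 20.601 kPa.
Initial effective stress: σ'_0 = σ_v − u = 70.29 − 20.601 = 49.689 kPa.
Final effective stress: σ'_f = σ'_0 + Δσ = 49.689 + 74 = 123.69 kPa.
Normally consolidated clay, so the full stress increment lies on the virgin compression line:
S_c = C_c·H/(1+e₀)·log₁₀(σ'_f/σ'_0) = 0.28×3/(1+0.63)×log₁₀(123.69/49.689)
    = 0.51534 × 0.39607 = 0.2041 m

S_c ≈ 0.204 m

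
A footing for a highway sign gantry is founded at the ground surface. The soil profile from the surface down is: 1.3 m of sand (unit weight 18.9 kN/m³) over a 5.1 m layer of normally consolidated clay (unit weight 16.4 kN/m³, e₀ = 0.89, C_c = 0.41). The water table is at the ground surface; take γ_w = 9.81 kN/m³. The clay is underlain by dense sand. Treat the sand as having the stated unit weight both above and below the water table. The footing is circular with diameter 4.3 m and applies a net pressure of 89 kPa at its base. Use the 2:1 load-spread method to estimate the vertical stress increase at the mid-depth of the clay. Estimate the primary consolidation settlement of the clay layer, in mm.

Mid-depth of clay below the ground surface: z = 1.3 + 5.1/2 = 3.85 m.
Total vertical stress at mid-clay: σ_v = 18.9×1.3 + 16.4×2.55 = 66.39 kPa.
Pore pressure: u = 9.81×(3.85 − 0) = 37.769 kPa.
Initial effective stress: σ'_0 = σ_v − u = 66.39 − 37.769 = 28.621 kPa.
Stress increase at mid-clay by the 2:1 spreading method:
Δσ ≈ qD²/(D+z)² = 89×4.3²/(4.3+3.85)² = 24.775 kPa
Final effective stress: σ'_f = σ'_0 + Δσ = 28.621 + 24.775 = 53.396 kPa.
Normally consolidated clay, so the full stress increment lies on the virgin compression line:
S_c = C_c·H/(1+e₀)·log₁₀(σ'_f/σ'_0) = 0.41×5.1/(1+0.89)×log₁₀(53.396/28.621)
    = 1.1063 × 0.27082 = 0.2996 m

S_c ≈ 300 mm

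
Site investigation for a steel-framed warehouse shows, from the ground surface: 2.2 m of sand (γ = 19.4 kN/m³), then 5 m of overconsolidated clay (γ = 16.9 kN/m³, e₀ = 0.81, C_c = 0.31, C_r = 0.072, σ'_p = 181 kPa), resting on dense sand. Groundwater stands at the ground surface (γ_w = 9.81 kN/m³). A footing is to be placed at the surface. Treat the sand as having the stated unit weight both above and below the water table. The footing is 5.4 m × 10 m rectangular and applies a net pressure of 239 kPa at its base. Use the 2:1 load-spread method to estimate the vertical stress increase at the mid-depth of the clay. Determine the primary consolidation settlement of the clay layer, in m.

S_c ≈ 0.102 m

Mid-depth of clay below the ground surface: z = 2.2 + 5/2 = 4.7 m.
Total vertical stress at mid-clay: σ_v = 19.4×2.2 + 16.9×2.5 = 84.93 kPa.
Pore pressure: u = 9.81×(4.7 − 0) = 46.107 kPa.
Initial effective stress: σ'_0 = σ_v − u = 84.93 − 46.107 = 38.823 kPa.
Stress increase at mid-clay by the 2:1 spreading method:
Δσ = qBL/((B+z)(L+z)) = 239×5.4×10/((5.4+4.7)(10+4.7)) = 86.927 kPa
Final effective stress: σ'_f = 38.823 + 86.927 = 125.75 kPa.
σ'_f = 125.75 ≤ σ'_p = 181 kPa, so the clay remains overconsolidated and only the recompression index applies:
S_c = C_r·H/(1+e₀)·log₁₀(σ'_f/σ'_0) = 0.072×5/1.81×log₁₀(125.75/38.823)
    = 0.19889 × 0.51042 = 0.1015 m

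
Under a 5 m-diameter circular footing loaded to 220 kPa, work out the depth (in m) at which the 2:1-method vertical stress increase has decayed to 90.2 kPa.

z ≈ 2.81 m

2:1 spreading — at depth z the loaded area has grown by z in each plan dimension:
qD²/(D+z)² = Δσ_z ⇒ z = D(√(q/Δσ_z) − 1) = 5×(√(220/90.2) − 1) = 2.809 m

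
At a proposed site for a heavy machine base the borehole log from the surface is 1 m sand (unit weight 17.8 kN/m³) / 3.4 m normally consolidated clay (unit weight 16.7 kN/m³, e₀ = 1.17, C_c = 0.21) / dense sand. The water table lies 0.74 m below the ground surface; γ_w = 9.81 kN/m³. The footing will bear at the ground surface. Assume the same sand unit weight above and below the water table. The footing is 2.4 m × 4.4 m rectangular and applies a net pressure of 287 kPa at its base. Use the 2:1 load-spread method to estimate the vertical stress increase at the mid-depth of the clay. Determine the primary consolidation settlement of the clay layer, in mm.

Mid-depth of clay below the ground surface: z = 1 + 3.4/2 = 2.7 m.
Total vertical stress at mid-clay: σ_v = 17.8×1 + 16.7×1.7 = 46.19 kPa.
Pore pressure: u = 9.81×(2.7 − 0.74) = 19.228 kPa.
Initial effective stress: σ'_0 = σ_v − u = 46.19 − 19.228 = 26.962 kPa.
Stress increase at mid-clay by the 2:1 spreading method:
Δσ = qBL/((B+z)(L+z)) = 287×2.4×4.4/((2.4+2.7)(4.4+2.7)) = 83.698 kPa
Final effective stress: σ'_f = σ'_0 + Δσ = 26.962 + 83.698 = 110.66 kPa.
Normally consolidated clay, so the full stress increment lies on the virgin compression line:
S_c = C_c·H/(1+e₀)·log₁₀(σ'_f/σ'_0) = 0.21×3.4/(1+1.17)×log₁₀(110.66/26.962)
    = 0.32903 × 0.61324 = 0.2018 m

S_c ≈ 202 mm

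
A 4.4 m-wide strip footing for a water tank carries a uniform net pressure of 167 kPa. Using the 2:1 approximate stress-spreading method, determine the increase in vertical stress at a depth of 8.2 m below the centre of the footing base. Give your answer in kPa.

Δσ_z ≈ 58.3 kPa

By the 2:1 method the load spreads at 1 horizontal : 2 vertical, so at depth z the loaded area has grown by z in each plan dimension:
Δσ = qB/(B+z) = 167×4.4/(4.4+8.2) = 58.317 kPa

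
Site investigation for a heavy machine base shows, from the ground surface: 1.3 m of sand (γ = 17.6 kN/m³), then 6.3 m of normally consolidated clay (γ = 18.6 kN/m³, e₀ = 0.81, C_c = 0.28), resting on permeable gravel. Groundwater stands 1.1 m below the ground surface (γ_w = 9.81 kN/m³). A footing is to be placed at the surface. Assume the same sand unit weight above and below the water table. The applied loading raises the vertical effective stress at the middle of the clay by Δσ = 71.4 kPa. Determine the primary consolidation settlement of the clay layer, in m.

S_c ≈ 0.383 m

Mid-depth of clay below the ground surface: z = 1.3 + 6.3/2 = 4.45 m.
Total vertical stress at mid-clay: σ_v = 17.6×1.3 + 18.6×3.15 = 81.47 kPa.
Pore pressure: u = 9.81×(4.45 − 1.1) = 32.864 kPa.
Initial effective stress: σ'_0 = σ_v − u = 81.47 − 32.864 = 48.606 kPa.
Final effective stress: σ'_f = σ'_0 + Δσ = 48.606 + 71.4 = 120.01 kPa.
Normally consolidated clay, so the full stress increment lies on the virgin compression line:
S_c = C_c·H/(1+e₀)·log₁₀(σ'_f/σ'_0) = 0.28×6.3/(1+0.81)×log₁₀(120.01/48.606)
    = 0.97459 × 0.39253 = 0.3826 m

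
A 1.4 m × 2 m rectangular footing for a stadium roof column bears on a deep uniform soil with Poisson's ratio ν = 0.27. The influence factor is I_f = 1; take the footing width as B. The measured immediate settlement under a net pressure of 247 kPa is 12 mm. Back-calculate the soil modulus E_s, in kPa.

E_s ≈ 26700 kPa

S_e = q·B·(1−ν²)/E_s · I_f  ⇒  E_s = q·B·(1−ν²)·I_f / S_e.
E_s = 247 × 1.4 × 0.9271 × 1 / 0.012 = 26720 kPa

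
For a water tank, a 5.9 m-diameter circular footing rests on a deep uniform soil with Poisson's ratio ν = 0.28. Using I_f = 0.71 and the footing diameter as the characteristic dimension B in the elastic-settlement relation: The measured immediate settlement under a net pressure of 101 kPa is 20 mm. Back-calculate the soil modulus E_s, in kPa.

E_s ≈ 19500 kPa

S_e = q·B·(1−ν²)/E_s · I_f  ⇒  E_s = q·B·(1−ν²)·I_f / S_e.
E_s = 101 × 5.9 × 0.9216 × 0.71 / 0.02 = 19500 kPa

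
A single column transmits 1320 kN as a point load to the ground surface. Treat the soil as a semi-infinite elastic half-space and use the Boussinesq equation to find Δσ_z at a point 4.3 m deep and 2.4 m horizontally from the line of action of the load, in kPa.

Δσ_z ≈ 17.3 kPa

Boussinesq vertical stress below a point load on an elastic half-space:
Δσ_z = 3P/(2πz²) · [1 + (r/z)²]^(−5/2)
r/z = 2.4/4.3 = 0.55814; [1+(r/z)²]^(−5/2) = 0.50765.
Δσ_z = 3×1320/(2π×4.3²) × 0.50765 = 34.086 × 0.50765 = 17.3 kPa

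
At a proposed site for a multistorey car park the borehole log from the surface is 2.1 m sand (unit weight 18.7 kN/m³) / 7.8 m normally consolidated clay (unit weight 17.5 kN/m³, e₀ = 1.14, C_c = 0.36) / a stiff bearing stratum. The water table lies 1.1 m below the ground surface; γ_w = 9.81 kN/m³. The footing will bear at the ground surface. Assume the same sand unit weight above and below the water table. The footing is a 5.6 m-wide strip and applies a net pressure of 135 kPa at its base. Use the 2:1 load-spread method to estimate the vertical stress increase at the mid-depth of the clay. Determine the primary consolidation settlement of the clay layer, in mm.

S_c ≈ 422 mm

Mid-depth of clay below the ground surface: z = 2.1 + 7.8/2 = 6 m.
Total vertical stress at mid-clay: σ_v = 18.7×2.1 + 17.5×3.9 = 107.52 kPa.
Pore pressure: u = 9.81×(6 − 1.1) = 48.069 kPa.
Initial effective stress: σ'_0 = σ_v − u = 107.52 − 48.069 = 59.451 kPa.
Stress increase at mid-clay by the 2:1 spreading method:
Δσ = qB/(B+z) = 135×5.6/(5.6+6) = 65.172 kPa
Final effective stress: σ'_f = σ'_0 + Δσ = 59.451 + 65.172 = 124.62 kPa.
Normally consolidated clay, so the full stress increment lies on the virgin compression line:
S_c = C_c·H/(1+e₀)·log₁₀(σ'_f/σ'_0) = 0.36×7.8/(1+1.14)×log₁₀(124.62/59.451)
    = 1.3121 × 0.32143 = 0.4217 m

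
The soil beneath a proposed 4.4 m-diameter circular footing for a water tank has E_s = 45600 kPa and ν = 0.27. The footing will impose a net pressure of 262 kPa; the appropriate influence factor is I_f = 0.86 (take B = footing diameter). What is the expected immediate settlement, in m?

Immediate (elastic) settlement: S_e = q·B·(1−ν²)/E_s · I_f.
S_e = 262 × 4.4 × (1 − 0.27²) / 45600 × 0.86
    = 262 × 4.4 × 0.9271 / 45600 × 0.86
    = 0.02016 m

S_e ≈ 0.0202 m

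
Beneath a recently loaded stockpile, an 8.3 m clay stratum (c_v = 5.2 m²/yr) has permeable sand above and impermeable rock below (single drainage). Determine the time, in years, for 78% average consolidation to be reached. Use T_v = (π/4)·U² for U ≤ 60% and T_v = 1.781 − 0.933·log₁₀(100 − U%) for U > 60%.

Drainage path length: H_d = H = 8.3 m (single drainage).
U > 60%: T_v = 1.781 − 0.933·log₁₀(100 − 78) = 0.52852.
t = T_v·H_d²/c_v = 0.52852×8.3²/5.2 = 7.002 years.

t ≈ 7 years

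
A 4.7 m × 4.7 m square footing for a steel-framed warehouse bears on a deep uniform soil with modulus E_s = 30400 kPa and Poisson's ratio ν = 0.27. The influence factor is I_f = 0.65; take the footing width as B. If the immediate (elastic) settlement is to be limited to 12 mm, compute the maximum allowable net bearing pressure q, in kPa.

S_e = q·B·(1−ν²)/E_s · I_f  ⇒  q = S_e·E_s / (B·(1−ν²)·I_f).
q = 0.012 × 30400 / (4.7 × 0.9271 × 0.65) = 128.8 kPa

q ≈ 129 kPa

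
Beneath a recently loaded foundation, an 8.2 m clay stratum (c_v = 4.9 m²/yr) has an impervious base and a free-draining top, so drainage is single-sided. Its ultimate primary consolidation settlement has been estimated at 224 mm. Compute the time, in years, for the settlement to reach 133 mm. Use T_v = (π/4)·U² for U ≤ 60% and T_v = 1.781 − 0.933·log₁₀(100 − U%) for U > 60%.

Drainage path length: H_d = H = 8.2 m (single drainage).
U = S(t)/S_ult = 133/224 = 0.5938.
U ≤ 60%: T_v = (π/4)·U² = (π/4)×0.59375² = 0.27688.
t = T_v·H_d²/c_v = 0.27688×8.2²/4.9 = 3.799 years.

t ≈ 3.8 years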